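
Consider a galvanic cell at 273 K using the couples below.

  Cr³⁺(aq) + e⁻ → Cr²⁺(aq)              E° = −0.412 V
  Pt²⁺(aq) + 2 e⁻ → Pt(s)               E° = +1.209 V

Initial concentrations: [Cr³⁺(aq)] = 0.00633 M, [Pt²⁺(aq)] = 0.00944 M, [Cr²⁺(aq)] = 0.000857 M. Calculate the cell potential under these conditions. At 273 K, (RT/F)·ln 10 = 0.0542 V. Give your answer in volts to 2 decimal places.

Pt²⁺/Pt is reduced (cathode, E° = +1.209 V) and Cr³⁺/Cr²⁺ is oxidized (anode).
The standard potential is +1.209 − (−0.412) = +1.621 V and the balanced reaction transfers n = 2 electrons.
Balancing gives Pt²⁺(aq) + 2 Cr²⁺(aq) → Pt(s) + 2 Cr³⁺(aq); hence Q = [Cr³⁺(aq)]^2 / ([Pt²⁺(aq)]·[Cr²⁺(aq)]^2) = 5.78×10^3 (log Q = 3.762).
E = E° − (0.0542/n)·log Q = +1.621 − (0.0542/2)(3.762) = +1.52 V.

+1.52 V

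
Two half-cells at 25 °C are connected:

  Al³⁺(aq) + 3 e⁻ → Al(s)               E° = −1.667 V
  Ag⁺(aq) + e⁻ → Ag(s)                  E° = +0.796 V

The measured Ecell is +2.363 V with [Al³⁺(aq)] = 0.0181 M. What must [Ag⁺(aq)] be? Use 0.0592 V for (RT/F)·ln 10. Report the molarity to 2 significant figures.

0.0054 M

The Ag⁺/Ag couple has the larger reduction potential, so it is the cathode: E°cell = +0.796 − (−1.667) = +2.463 V and n = 3.
Since E = E° − (0.0592/n)·log Q, log Q = n(E° − E)/0.0592 = 5.068.
The balanced reaction is 3 Ag⁺(aq) + Al(s) → 3 Ag(s) + Al³⁺(aq), so Q = [Al³⁺(aq)] / [Ag⁺(aq)]^3.
Isolating [Ag⁺(aq)] in Q = 10^{5.068} yields log [Ag⁺(aq)] = −2.270, i.e. 0.0054 M.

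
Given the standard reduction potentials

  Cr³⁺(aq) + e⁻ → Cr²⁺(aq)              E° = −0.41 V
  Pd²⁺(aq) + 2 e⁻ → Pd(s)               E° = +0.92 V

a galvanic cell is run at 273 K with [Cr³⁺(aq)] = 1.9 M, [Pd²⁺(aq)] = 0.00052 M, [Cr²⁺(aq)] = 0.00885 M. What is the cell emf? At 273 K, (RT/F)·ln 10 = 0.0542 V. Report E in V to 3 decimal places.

Since E°(Pd²⁺/Pd) > E°(Cr³⁺/Cr²⁺), Pd²⁺/Pd serves as the cathode.
E°cell = E°cat − E°an = +0.92 − (−0.41) = +1.33 V; n = 2.
The balanced reaction is Pd²⁺(aq) + 2 Cr²⁺(aq) → Pd(s) + 2 Cr³⁺(aq), so Q = [Cr³⁺(aq)]^2 / ([Pd²⁺(aq)]·[Cr²⁺(aq)]^2) = 8.86×10^7 and log Q = 7.948.
E = E° − (0.0542/n)·log Q = +1.33 − (0.0542/2)(7.948) = +1.115 V.

+1.115 V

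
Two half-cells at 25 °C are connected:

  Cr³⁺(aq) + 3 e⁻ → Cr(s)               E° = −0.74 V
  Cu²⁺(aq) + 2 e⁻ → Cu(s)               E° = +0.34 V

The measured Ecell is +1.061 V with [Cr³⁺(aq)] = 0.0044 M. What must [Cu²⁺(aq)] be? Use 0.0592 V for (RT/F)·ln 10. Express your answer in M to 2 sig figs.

Cu²⁺/Cu is the cathode (higher E°); E°cell = +0.34 − (−0.74) = +1.08 V with n = 6.
Since E = E° − (0.0592/n)·log Q, log Q = n(E° − E)/0.0592 = 1.926.
For 3 Cu²⁺(aq) + 2 Cr(s) → 3 Cu(s) + 2 Cr³⁺(aq), the reaction quotient is Q = [Cr³⁺(aq)]^2 / [Cu²⁺(aq)]^3.
Solving for the unknown gives log [Cu²⁺(aq)] = −2.213, so [Cu²⁺(aq)] ≈ 0.0061 M.

0.0061 M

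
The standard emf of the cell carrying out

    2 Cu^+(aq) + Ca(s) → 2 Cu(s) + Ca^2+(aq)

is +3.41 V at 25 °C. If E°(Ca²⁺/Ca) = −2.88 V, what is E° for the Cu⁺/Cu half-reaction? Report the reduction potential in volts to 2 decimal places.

+0.53 V

In the reaction as written the Cu⁺/Cu couple is reduced (cathode) and Ca²⁺/Ca is oxidized (anode), so E°cell = E°(Cu⁺/Cu) − E°(Ca²⁺/Ca).
E°(Cu⁺/Cu) = E°cell + E°(anode) = +3.41 + (−2.88) = +0.53 V.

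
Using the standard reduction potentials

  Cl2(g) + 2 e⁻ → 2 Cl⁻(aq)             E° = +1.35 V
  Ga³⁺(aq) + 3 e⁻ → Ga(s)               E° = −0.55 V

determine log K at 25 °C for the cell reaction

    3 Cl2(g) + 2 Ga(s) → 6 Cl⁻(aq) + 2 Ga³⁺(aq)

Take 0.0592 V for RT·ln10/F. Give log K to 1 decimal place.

log K = 192.6

The Cl₂/Cl⁻ couple is reduced (cathode); E°cell = +1.35 − (−0.55) = +1.90 V with n = 6.
At equilibrium E = 0, so log K = nE°cell / 0.0592 = (6)(+1.90) / 0.0592 = 192.6.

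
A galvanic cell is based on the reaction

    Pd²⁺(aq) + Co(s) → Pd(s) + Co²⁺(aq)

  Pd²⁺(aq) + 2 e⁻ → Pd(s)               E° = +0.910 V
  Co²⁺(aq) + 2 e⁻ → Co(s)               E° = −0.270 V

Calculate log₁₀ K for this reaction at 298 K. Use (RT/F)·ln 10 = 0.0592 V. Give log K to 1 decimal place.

log K = 39.9

The Pd²⁺/Pd couple is reduced (cathode); E°cell = +0.910 − (−0.270) = +1.180 V with n = 2.
At equilibrium E = 0, so log K = nE°cell / 0.0592 = (2)(+1.180) / 0.0592 = 39.9.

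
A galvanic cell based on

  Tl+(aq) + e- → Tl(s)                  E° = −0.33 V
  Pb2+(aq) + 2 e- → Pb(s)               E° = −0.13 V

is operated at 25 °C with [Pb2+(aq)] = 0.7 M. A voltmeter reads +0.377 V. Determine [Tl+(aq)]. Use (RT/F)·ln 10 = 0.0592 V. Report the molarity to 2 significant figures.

0.00086 M

Pb²⁺/Pb is the cathode (higher E°); E°cell = −0.13 − (−0.33) = +0.20 V with n = 2.
Rearranging E = E° − (0.0592/n)·log Q gives log Q = 2(+0.20 − (+0.377))/0.0592 = −5.980.
For Pb2+(aq) + 2 Tl(s) → Pb(s) + 2 Tl+(aq), the reaction quotient is Q = [Tl+(aq)]^2 / [Pb2+(aq)].
Isolating [Tl+(aq)] in Q = 10^{−5.980} yields log [Tl+(aq)] = −3.067, i.e. 0.00086 M.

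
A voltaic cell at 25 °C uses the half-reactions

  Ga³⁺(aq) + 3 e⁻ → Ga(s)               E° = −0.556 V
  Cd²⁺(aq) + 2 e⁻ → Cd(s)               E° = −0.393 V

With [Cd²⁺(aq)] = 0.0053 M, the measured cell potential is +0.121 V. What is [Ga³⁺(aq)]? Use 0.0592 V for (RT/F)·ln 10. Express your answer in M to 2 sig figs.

Cd²⁺/Cd is the cathode (higher E°); E°cell = −0.393 − (−0.556) = +0.163 V with n = 6.
Since E = E° − (0.0592/n)·log Q, log Q = n(E° − E)/0.0592 = 4.257.
The balanced reaction is 3 Cd²⁺(aq) + 2 Ga(s) → 3 Cd(s) + 2 Ga³⁺(aq), so Q = [Ga³⁺(aq)]^2 / [Cd²⁺(aq)]^3.
Isolating [Ga³⁺(aq)] in Q = 10^{4.257} yields log [Ga³⁺(aq)] = −1.285, i.e. 0.052 M.

0.052 M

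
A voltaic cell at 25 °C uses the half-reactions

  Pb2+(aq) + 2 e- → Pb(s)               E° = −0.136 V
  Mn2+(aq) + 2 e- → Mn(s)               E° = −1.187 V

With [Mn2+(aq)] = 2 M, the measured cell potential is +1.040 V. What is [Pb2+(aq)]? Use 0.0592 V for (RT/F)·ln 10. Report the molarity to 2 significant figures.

The Pb²⁺/Pb couple has the larger reduction potential, so it is the cathode: E°cell = −0.136 − (−1.187) = +1.051 V and n = 2.
Since E = E° − (0.0592/n)·log Q, log Q = n(E° − E)/0.0592 = 0.372.
For Pb2+(aq) + Mn(s) → Pb(s) + Mn2+(aq), the reaction quotient is Q = [Mn2+(aq)] / [Pb2+(aq)].
Isolating [Pb2+(aq)] in Q = 10^{0.372} yields log [Pb2+(aq)] = −0.071, i.e. 0.85 M.

0.85 M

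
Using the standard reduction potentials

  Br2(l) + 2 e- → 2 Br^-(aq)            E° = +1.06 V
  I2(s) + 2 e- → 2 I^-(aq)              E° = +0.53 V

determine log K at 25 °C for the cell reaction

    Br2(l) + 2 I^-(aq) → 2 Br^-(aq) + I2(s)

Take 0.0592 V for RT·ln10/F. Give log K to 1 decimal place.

log K = 17.9

The Br₂/Br⁻ couple is reduced (cathode); E°cell = +1.06 − (+0.53) = +0.53 V with n = 2.
At equilibrium E = 0, so log K = nE°cell / 0.0592 = (2)(+0.53) / 0.0592 = 17.9.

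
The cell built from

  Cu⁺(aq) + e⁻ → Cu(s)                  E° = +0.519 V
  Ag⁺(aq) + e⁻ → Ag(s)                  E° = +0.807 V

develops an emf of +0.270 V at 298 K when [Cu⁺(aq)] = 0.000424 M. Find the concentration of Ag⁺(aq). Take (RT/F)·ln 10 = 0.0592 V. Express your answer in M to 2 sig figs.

The Ag⁺/Ag couple has the larger reduction potential, so it is the cathode: E°cell = +0.807 − (+0.519) = +0.288 V and n = 1.
Since E = E° − (0.0592/n)·log Q, log Q = n(E° − E)/0.0592 = 0.304.
For Ag⁺(aq) + Cu(s) → Ag(s) + Cu⁺(aq), the reaction quotient is Q = [Cu⁺(aq)] / [Ag⁺(aq)].
Substituting the known concentrations and solving, log [Ag⁺(aq)] = −3.677 and [Ag⁺(aq)] = 0.00021 M.

0.00021 M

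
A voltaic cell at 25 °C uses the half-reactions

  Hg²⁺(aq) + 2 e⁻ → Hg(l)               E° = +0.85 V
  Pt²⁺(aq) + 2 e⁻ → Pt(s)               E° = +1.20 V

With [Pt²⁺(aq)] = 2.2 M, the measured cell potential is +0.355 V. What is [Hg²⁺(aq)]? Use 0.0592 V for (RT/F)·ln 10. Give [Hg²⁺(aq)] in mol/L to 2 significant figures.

1.5 M

Pt²⁺/Pt is the cathode (higher E°); E°cell = +1.20 − (+0.85) = +0.35 V with n = 2.
Since E = E° − (0.0592/n)·log Q, log Q = n(E° − E)/0.0592 = −0.169.
Balancing electrons gives Pt²⁺(aq) + Hg(l) → Pt(s) + Hg²⁺(aq); thus Q = [Hg²⁺(aq)] / [Pt²⁺(aq)].
Isolating [Hg²⁺(aq)] in Q = 10^{−0.169} yields log [Hg²⁺(aq)] = 0.173, i.e. 1.5 M.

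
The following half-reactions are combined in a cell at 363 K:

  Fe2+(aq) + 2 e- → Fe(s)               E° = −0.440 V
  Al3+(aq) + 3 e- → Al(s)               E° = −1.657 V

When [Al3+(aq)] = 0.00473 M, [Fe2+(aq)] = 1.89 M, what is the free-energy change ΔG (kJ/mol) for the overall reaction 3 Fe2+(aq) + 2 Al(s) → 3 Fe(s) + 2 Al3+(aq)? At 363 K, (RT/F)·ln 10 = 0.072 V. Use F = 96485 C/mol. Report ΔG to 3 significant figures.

−743 kJ/mol

The standard cell potential is −0.440 − (−1.657) = +1.217 V, with n = 6 electrons in the balanced equation.
Q = [Al3+(aq)]^2 / [Fe2+(aq)]^3 = 3.31×10^−6, so log Q = −5.480 and E = +1.217 − (0.072/6)(−5.480) = +1.2828 V.
Then ΔG = −nFE = −6 × 96485 × +1.2828 J/mol = −743 kJ/mol.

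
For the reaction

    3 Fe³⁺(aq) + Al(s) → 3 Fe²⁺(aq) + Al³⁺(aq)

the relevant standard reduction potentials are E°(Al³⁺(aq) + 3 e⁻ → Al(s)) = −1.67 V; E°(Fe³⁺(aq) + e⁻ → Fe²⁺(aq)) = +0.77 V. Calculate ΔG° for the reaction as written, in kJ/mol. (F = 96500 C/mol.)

In the reaction as written Fe³⁺(aq) is reduced, so the Fe³⁺/Fe²⁺ couple is the cathode and Al³⁺/Al is the anode.
E°cell = +0.77 − (−1.67) = +2.44 V; balancing electrons gives n = 3.
ΔG° = −nFE°cell = −(3)(96500)(+2.44) J/mol = −706 kJ/mol.

−706 kJ/mol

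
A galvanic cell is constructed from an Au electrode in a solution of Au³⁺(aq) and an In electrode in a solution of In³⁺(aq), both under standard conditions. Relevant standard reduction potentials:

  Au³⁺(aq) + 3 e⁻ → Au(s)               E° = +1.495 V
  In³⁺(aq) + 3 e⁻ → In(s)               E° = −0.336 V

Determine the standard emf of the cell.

The Au³⁺/Au couple has the higher E°, so Au ion is reduced (cathode) and In is oxidized (anode).
E°cell = E°(cathode) − E°(anode) = +1.495 − (−0.336) = +1.831 V.

+1.831 V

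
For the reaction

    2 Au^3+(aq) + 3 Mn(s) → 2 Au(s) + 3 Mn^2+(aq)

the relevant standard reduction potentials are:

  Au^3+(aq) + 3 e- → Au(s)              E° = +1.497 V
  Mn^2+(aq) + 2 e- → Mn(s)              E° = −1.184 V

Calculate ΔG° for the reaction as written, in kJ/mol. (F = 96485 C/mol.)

−1552 kJ/mol

In the reaction as written Au^3+(aq) is reduced, so the Au³⁺/Au couple is the cathode and Mn²⁺/Mn is the anode.
E°cell = +1.497 − (−1.184) = +2.681 V; balancing electrons gives n = 6.
ΔG° = −nFE°cell = −(6)(96485)(+2.681) J/mol = −1552 kJ/mol.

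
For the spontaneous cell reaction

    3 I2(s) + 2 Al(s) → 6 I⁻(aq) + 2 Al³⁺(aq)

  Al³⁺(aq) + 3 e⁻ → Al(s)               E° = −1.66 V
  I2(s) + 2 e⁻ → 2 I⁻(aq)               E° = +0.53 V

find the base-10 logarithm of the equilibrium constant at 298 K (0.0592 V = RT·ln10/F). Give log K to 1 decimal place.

The I₂/I⁻ couple is reduced (cathode); E°cell = +0.53 − (−1.66) = +2.19 V with n = 6.
At equilibrium E = 0, so log K = nE°cell / 0.0592 = (6)(+2.19) / 0.0592 = 222.0.

log K = 222.0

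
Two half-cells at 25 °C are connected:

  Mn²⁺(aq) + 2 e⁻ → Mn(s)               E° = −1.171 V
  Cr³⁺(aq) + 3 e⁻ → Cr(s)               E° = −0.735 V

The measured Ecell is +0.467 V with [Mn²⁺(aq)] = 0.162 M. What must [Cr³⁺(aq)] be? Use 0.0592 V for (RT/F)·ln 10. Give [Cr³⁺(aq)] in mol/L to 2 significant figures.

2.4 M

With Cr³⁺/Cr at the cathode and Mn²⁺/Mn at the anode, E°cell = −0.735 − (−1.171) = +0.436 V (n = 6).
Rearranging E = E° − (0.0592/n)·log Q gives log Q = 6(+0.436 − (+0.467))/0.0592 = −3.142.
For 2 Cr³⁺(aq) + 3 Mn(s) → 2 Cr(s) + 3 Mn²⁺(aq), the reaction quotient is Q = [Mn²⁺(aq)]^3 / [Cr³⁺(aq)]^2.
Isolating [Cr³⁺(aq)] in Q = 10^{−3.142} yields log [Cr³⁺(aq)] = 0.385, i.e. 2.4 M.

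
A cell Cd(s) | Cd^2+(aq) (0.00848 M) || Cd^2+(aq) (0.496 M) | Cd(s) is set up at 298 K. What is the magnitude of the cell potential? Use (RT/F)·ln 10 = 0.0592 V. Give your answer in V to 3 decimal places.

For a concentration cell E°cell = 0, since both electrodes use the same couple.
The compartment with the higher Cd^2+(aq) concentration (0.496 M) acts as the cathode; ions are reduced there and produced at the dilute (0.00848 M) anode.
With n = 2, Ecell = −(0.0592/2)·log([dilute]/[conc]) = −(0.0592/2)·log(0.00848/0.496) = +0.052 V.

0.052 V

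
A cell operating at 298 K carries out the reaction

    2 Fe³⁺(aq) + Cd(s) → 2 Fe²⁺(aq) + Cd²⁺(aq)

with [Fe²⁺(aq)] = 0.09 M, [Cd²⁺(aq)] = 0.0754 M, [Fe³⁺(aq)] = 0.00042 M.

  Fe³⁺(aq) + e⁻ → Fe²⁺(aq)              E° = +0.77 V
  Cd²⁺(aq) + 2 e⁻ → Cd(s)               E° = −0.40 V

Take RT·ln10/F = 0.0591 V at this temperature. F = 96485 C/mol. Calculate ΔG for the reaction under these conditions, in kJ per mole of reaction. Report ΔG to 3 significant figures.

The standard cell potential is +0.77 − (−0.40) = +1.17 V, with n = 2 electrons in the balanced equation.
Here Q = ([Fe²⁺(aq)]^2·[Cd²⁺(aq)]) / [Fe³⁺(aq)]^2 = 3.46×10^3 (log Q = 3.539), giving E = +1.17 − (0.0591/2)·(3.539) = +1.0654 V.
ΔG = −nFE = −(2)(96485)(+1.0654) J/mol = −206 kJ/mol.

−206 kJ/mol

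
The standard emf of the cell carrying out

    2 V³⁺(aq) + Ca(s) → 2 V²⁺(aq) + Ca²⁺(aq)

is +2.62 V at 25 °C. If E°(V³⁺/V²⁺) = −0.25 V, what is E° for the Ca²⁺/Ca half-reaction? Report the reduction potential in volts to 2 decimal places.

−2.87 V

In the reaction as written the V³⁺/V²⁺ couple is reduced (cathode) and Ca²⁺/Ca is oxidized (anode), so E°cell = E°(V³⁺/V²⁺) − E°(Ca²⁺/Ca).
E°(Ca²⁺/Ca) = E°(cathode) − E°cell = −0.25 − (+2.62) = −2.87 V.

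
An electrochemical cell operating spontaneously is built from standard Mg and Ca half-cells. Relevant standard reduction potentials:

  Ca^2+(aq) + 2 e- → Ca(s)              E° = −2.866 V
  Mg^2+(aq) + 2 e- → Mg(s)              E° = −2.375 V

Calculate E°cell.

Of the two couples in this cell, the one with the more positive reduction potential is reduced at the cathode: here that is Mg²⁺/Mg (−2.375 V); Ca²⁺/Ca (−2.866 V) is the anode.
E°cell = E°(cathode) − E°(anode) = −2.375 − (−2.866) = +0.491 V.

+0.491 V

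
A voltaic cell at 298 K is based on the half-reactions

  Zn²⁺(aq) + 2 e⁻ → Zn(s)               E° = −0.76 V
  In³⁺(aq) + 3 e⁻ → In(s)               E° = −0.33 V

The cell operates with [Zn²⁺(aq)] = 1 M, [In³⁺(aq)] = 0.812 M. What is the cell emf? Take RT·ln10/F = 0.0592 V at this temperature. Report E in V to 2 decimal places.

Since E°(In³⁺/In) > E°(Zn²⁺/Zn), In³⁺/In serves as the cathode.
E°cell = −0.33 − (−0.76) = +0.43 V, with n = 6 electrons transferred.
Balancing gives 2 In³⁺(aq) + 3 Zn(s) → 2 In(s) + 3 Zn²⁺(aq); hence Q = [Zn²⁺(aq)]^3 / [In³⁺(aq)]^2 = 1.52 (log Q = 0.181).
E = E° − (0.0592/n)·log Q = +0.43 − (0.0592/6)(0.181) = +0.43 V.

+0.43 V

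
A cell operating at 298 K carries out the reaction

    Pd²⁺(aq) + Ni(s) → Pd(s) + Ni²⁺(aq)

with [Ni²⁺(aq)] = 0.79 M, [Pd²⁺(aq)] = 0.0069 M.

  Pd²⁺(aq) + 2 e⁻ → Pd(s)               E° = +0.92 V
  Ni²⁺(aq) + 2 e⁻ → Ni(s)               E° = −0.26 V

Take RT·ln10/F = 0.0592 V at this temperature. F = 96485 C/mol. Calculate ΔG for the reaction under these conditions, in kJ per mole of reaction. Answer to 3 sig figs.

−216 kJ/mol

With Pd²⁺/Pd reduced at the cathode, E°cell = +0.92 − (−0.26) = +1.18 V and n = 2.
Q = [Ni²⁺(aq)] / [Pd²⁺(aq)] = 114, so log Q = 2.059 and E = +1.18 − (0.0592/2)(2.059) = +1.1191 V.
ΔG = −nFE = −(2)(96485)(+1.1191) J/mol = −216 kJ/mol.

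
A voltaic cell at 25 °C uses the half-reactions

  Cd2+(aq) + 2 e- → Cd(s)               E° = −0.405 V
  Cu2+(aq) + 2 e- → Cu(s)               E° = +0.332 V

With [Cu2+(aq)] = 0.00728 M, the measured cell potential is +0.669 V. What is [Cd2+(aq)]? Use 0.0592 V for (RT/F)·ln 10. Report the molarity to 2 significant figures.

1.4 M

With Cu²⁺/Cu at the cathode and Cd²⁺/Cd at the anode, E°cell = +0.332 − (−0.405) = +0.737 V (n = 2).
Since E = E° − (0.0592/n)·log Q, log Q = n(E° − E)/0.0592 = 2.297.
Balancing electrons gives Cu2+(aq) + Cd(s) → Cu(s) + Cd2+(aq); thus Q = [Cd2+(aq)] / [Cu2+(aq)].
Isolating [Cd2+(aq)] in Q = 10^{2.297} yields log [Cd2+(aq)] = 0.159, i.e. 1.4 M.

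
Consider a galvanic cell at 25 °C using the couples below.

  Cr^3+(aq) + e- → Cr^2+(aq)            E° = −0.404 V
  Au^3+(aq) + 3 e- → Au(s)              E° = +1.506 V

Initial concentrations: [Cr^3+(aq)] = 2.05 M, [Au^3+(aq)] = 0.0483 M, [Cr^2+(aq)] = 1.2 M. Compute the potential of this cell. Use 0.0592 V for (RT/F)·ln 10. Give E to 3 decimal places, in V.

Since E°(Au³⁺/Au) > E°(Cr³⁺/Cr²⁺), Au³⁺/Au serves as the cathode.
E°cell = E°cat − E°an = +1.506 − (−0.404) = +1.910 V; n = 3.
For the overall reaction Au^3+(aq) + 3 Cr^2+(aq) → Au(s) + 3 Cr^3+(aq), Q = [Cr^3+(aq)]^3 / ([Au^3+(aq)]·[Cr^2+(aq)]^3) = 103, giving log Q = 2.014.
By the Nernst equation, E = +1.910 − (0.0592/3)·(2.014) = +1.870 V.

+1.870 V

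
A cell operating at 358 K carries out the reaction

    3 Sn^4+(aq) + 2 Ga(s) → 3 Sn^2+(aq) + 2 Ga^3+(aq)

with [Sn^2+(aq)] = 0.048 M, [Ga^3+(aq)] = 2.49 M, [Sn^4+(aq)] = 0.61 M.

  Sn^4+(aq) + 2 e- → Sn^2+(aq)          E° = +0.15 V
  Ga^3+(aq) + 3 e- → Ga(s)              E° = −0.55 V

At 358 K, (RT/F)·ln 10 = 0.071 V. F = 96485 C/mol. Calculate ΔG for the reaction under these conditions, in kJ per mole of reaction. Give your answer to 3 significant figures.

−422 kJ/mol

E°cell = +0.15 − (−0.55) = +0.70 V; the balanced reaction transfers n = 6 electrons.
Here Q = ([Sn^2+(aq)]^3·[Ga^3+(aq)]^2) / [Sn^4+(aq)]^3 = 0.00302 (log Q = −2.520), giving E = +0.70 − (0.071/6)·(−2.520) = +0.7298 V.
Finally ΔG = −nFE = −(6)(96485 C/mol)(+0.7298 V) = −422 kJ/mol.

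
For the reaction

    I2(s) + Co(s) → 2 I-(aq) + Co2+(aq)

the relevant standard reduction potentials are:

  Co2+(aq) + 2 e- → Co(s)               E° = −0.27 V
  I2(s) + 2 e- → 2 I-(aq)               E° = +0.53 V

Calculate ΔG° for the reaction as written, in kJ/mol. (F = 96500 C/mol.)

In the reaction as written I2(s) is reduced, so the I₂/I⁻ couple is the cathode and Co²⁺/Co is the anode.
E°cell = +0.53 − (−0.27) = +0.80 V; balancing electrons gives n = 2.
ΔG° = −nFE°cell = −(2)(96500)(+0.80) J/mol = −154 kJ/mol.

−154 kJ/mol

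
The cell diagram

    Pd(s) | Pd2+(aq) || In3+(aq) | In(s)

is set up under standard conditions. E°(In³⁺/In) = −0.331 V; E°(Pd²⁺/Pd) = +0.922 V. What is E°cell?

−1.253 V

By convention the left-hand electrode in cell notation is the anode (oxidation) and the right-hand electrode is the cathode (reduction).
E°cell = E°(right) − E°(left) = −0.331 − (+0.922) = −1.253 V.
The negative sign shows that, as written, the cell would require an external voltage to drive the reaction.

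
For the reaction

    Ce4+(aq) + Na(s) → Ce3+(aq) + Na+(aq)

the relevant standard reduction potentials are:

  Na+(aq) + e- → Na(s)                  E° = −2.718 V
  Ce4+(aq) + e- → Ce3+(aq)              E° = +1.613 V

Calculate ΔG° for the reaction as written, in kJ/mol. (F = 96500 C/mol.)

In the reaction as written Ce4+(aq) is reduced, so the Ce⁴⁺/Ce³⁺ couple is the cathode and Na⁺/Na is the anode.
E°cell = +1.613 − (−2.718) = +4.331 V; balancing electrons gives n = 1.
ΔG° = −nFE°cell = −(1)(96500)(+4.331) J/mol = −418 kJ/mol.

−418 kJ/mol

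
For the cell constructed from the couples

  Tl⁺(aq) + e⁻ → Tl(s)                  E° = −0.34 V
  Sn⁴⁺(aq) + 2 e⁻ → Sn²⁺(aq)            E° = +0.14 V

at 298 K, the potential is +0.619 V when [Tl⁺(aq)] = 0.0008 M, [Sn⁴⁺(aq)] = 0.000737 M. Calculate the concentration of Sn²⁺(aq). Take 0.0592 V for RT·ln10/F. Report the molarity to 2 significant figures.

0.023 M

The Sn⁴⁺/Sn²⁺ couple has the larger reduction potential, so it is the cathode: E°cell = +0.14 − (−0.34) = +0.48 V and n = 2.
From the Nernst equation, log Q = n(E° − E)/0.0592 = 2·(+0.48 − (+0.619))/0.0592 = −4.696.
Balancing electrons gives Sn⁴⁺(aq) + 2 Tl(s) → Sn²⁺(aq) + 2 Tl⁺(aq); thus Q = ([Sn²⁺(aq)]·[Tl⁺(aq)]^2) / [Sn⁴⁺(aq)].
Substituting the known concentrations and solving, log [Sn²⁺(aq)] = −1.635 and [Sn²⁺(aq)] = 0.023 M.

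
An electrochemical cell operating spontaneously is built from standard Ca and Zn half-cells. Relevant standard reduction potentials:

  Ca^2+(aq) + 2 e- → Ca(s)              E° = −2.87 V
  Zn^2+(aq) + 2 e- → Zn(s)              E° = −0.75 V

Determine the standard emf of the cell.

Of the two couples in this cell, the one with the more positive reduction potential is reduced at the cathode: here that is Zn²⁺/Zn (−0.75 V); Ca²⁺/Ca (−2.87 V) is the anode.
E°cell = E°(cathode) − E°(anode) = −0.75 − (−2.87) = +2.12 V.

+2.12 V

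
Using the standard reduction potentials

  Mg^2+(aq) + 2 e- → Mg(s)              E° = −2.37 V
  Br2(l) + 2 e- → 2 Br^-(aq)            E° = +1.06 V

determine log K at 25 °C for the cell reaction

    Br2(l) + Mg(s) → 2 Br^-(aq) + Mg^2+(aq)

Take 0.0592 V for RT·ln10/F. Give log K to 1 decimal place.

log K = 115.9

The Br₂/Br⁻ couple is reduced (cathode); E°cell = +1.06 − (−2.37) = +3.43 V with n = 2.
At equilibrium E = 0, so log K = nE°cell / 0.0592 = (2)(+3.43) / 0.0592 = 115.9.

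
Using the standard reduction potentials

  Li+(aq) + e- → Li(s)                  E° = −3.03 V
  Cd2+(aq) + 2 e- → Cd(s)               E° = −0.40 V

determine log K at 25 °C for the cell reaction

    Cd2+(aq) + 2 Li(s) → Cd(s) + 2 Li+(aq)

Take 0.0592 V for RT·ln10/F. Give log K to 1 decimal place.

The Cd²⁺/Cd couple is reduced (cathode); E°cell = −0.40 − (−3.03) = +2.63 V with n = 2.
At equilibrium E = 0, so log K = nE°cell / 0.0592 = (2)(+2.63) / 0.0592 = 88.9.

log K = 88.9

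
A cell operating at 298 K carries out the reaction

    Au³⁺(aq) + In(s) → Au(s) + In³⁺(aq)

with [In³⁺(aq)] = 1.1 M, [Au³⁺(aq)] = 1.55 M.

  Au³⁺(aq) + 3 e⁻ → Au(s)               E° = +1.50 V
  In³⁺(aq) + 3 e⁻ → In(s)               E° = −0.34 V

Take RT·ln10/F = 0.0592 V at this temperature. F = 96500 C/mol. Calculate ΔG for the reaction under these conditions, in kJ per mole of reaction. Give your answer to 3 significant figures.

The standard cell potential is +1.50 − (−0.34) = +1.84 V, with n = 3 electrons in the balanced equation.
Here Q = [In³⁺(aq)] / [Au³⁺(aq)] = 0.71 (log Q = −0.149), giving E = +1.84 − (0.0592/3)·(−0.149) = +1.8429 V.
ΔG = −nFE = −(3)(96500)(+1.8429) J/mol = −534 kJ/mol.

−534 kJ/mol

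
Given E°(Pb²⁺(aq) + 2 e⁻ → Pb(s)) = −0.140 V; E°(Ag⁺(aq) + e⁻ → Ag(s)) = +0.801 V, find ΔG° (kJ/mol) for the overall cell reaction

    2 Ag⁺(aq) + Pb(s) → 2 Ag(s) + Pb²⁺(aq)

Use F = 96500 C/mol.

In the reaction as written Ag⁺(aq) is reduced, so the Ag⁺/Ag couple is the cathode and Pb²⁺/Pb is the anode.
E°cell = +0.801 − (−0.140) = +0.941 V; balancing electrons gives n = 2.
ΔG° = −nFE°cell = −(2)(96500)(+0.941) J/mol = −182 kJ/mol.

−182 kJ/mol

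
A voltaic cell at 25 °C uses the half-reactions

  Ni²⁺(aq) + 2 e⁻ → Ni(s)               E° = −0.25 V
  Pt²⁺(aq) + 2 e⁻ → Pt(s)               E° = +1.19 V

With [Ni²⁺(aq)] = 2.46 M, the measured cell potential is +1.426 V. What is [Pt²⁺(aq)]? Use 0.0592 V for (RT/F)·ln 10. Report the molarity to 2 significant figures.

0.83 M

Pt²⁺/Pt is the cathode (higher E°); E°cell = +1.19 − (−0.25) = +1.44 V with n = 2.
Rearranging E = E° − (0.0592/n)·log Q gives log Q = 2(+1.44 − (+1.426))/0.0592 = 0.473.
For Pt²⁺(aq) + Ni(s) → Pt(s) + Ni²⁺(aq), the reaction quotient is Q = [Ni²⁺(aq)] / [Pt²⁺(aq)].
Substituting the known concentrations and solving, log [Pt²⁺(aq)] = −0.082 and [Pt²⁺(aq)] = 0.83 M.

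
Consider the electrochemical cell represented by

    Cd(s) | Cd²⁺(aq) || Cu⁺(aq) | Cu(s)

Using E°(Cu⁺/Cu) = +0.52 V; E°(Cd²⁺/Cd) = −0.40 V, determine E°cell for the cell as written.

+0.92 V

By convention the left-hand electrode in cell notation is the anode (oxidation) and the right-hand electrode is the cathode (reduction).
E°cell = E°(right) − E°(left) = +0.52 − (−0.40) = +0.92 V.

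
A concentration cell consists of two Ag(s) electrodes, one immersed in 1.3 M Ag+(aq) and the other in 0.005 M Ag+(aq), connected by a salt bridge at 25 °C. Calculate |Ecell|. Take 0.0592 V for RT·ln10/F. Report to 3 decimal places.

0.143 V

For a concentration cell E°cell = 0, since both electrodes use the same couple.
The compartment with the higher Ag+(aq) concentration (1.3 M) acts as the cathode; ions are reduced there and produced at the dilute (0.005 M) anode.
With n = 1, Ecell = −(0.0592/1)·log([dilute]/[conc]) = −(0.0592/1)·log(0.005/1.3) = +0.143 V.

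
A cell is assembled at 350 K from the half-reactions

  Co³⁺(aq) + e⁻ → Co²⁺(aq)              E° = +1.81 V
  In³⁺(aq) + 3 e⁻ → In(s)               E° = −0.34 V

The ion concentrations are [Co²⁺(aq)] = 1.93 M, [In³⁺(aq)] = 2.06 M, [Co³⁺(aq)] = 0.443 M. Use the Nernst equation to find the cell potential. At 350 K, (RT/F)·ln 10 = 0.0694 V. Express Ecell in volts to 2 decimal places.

The Co³⁺/Co²⁺ couple has the more positive E°, so it is the cathode; In³⁺/In is the anode.
E°cell = E°cat − E°an = +1.81 − (−0.34) = +2.15 V; n = 3.
The balanced reaction is 3 Co³⁺(aq) + In(s) → 3 Co²⁺(aq) + In³⁺(aq), so Q = ([Co²⁺(aq)]^3·[In³⁺(aq)]) / [Co³⁺(aq)]^3 = 170 and log Q = 2.231.
By the Nernst equation, E = +2.15 − (0.0694/3)·(2.231) = +2.10 V.

+2.10 V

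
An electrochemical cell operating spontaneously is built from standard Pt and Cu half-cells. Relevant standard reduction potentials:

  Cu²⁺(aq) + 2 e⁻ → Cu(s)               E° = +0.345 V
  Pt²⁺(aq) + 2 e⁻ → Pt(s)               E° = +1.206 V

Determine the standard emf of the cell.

+0.861 V

The Pt²⁺/Pt couple has the higher E°, so Pt ion is reduced (cathode) and Cu is oxidized (anode).
E°cell = E°(cathode) − E°(anode) = +1.206 − (+0.345) = +0.861 V.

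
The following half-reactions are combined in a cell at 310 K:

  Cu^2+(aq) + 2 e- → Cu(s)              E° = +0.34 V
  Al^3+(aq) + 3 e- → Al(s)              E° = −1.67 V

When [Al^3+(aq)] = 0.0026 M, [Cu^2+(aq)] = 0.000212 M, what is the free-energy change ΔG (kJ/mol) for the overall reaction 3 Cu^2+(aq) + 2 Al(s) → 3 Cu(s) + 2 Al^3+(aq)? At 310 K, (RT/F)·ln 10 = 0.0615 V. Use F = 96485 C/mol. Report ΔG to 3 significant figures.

−1130 kJ/mol

With Cu²⁺/Cu reduced at the cathode, E°cell = +0.34 − (−1.67) = +2.01 V and n = 6.
The reaction quotient is [Al^3+(aq)]^2 / [Cu^2+(aq)]^3 = 7.09×10^5; by Nernst, E = +2.01 − (0.0615/6)(5.851) = +1.9500 V.
Finally ΔG = −nFE = −(6)(96485 C/mol)(+1.9500 V) = −1130 kJ/mol.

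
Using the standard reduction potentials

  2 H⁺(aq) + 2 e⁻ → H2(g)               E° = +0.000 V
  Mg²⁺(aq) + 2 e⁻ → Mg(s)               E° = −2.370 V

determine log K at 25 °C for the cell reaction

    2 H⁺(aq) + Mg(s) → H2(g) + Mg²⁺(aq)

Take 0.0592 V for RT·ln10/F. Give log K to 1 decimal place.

The 2H⁺/H₂ couple is reduced (cathode); E°cell = +0.000 − (−2.370) = +2.370 V with n = 2.
At equilibrium E = 0, so log K = nE°cell / 0.0592 = (2)(+2.370) / 0.0592 = 80.1.

log K = 80.1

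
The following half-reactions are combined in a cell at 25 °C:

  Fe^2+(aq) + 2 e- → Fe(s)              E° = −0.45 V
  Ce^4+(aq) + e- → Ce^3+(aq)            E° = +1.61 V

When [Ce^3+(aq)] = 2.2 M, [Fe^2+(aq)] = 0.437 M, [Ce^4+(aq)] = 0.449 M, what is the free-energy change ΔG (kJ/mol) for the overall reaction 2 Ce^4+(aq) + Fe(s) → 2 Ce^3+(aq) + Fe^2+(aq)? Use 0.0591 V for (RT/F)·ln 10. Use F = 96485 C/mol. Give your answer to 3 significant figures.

−392 kJ/mol

E°cell = +1.61 − (−0.45) = +2.06 V; the balanced reaction transfers n = 2 electrons.
Here Q = ([Ce^3+(aq)]^2·[Fe^2+(aq)]) / [Ce^4+(aq)]^2 = 10.5 (log Q = 1.021), giving E = +2.06 − (0.0591/2)·(1.021) = +2.0298 V.
Then ΔG = −nFE = −2 × 96485 × +2.0298 J/mol = −392 kJ/mol.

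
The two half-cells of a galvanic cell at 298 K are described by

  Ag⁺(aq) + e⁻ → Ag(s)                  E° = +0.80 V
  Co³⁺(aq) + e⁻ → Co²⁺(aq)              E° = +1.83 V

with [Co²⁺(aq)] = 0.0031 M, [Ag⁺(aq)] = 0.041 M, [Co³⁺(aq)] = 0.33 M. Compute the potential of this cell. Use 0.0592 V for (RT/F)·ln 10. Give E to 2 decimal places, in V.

+1.23 V

The Co³⁺/Co²⁺ couple has the more positive E°, so it is the cathode; Ag⁺/Ag is the anode.
E°cell = +1.83 − (+0.80) = +1.03 V, with n = 1 electron transferred.
The balanced reaction is Co³⁺(aq) + Ag(s) → Co²⁺(aq) + Ag⁺(aq), so Q = ([Co²⁺(aq)]·[Ag⁺(aq)]) / [Co³⁺(aq)] = 0.000385 and log Q = −3.414.
E = E° − (0.0592/n)·log Q = +1.03 − (0.0592/1)(−3.414) = +1.23 V.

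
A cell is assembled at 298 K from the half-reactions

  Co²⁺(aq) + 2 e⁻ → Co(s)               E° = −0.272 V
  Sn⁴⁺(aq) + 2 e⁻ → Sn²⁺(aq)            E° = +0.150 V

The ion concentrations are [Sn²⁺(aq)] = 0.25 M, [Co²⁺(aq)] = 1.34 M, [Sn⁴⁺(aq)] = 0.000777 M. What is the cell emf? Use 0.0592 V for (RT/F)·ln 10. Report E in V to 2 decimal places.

The Sn⁴⁺/Sn²⁺ couple has the more positive E°, so it is the cathode; Co²⁺/Co is the anode.
E°cell = E°cat − E°an = +0.150 − (−0.272) = +0.422 V; n = 2.
For the overall reaction Sn⁴⁺(aq) + Co(s) → Sn²⁺(aq) + Co²⁺(aq), Q = ([Sn²⁺(aq)]·[Co²⁺(aq)]) / [Sn⁴⁺(aq)] = 431, giving log Q = 2.635.
E = E° − (0.0592/n)·log Q = +0.422 − (0.0592/2)(2.635) = +0.34 V.

+0.34 V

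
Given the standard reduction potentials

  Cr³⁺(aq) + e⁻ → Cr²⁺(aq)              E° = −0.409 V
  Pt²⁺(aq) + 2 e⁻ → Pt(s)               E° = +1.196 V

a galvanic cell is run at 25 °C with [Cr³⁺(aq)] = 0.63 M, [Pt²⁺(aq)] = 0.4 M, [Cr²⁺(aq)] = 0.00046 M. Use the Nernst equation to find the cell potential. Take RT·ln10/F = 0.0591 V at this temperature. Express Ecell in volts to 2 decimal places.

Since E°(Pt²⁺/Pt) > E°(Cr³⁺/Cr²⁺), Pt²⁺/Pt serves as the cathode.
The standard potential is +1.196 − (−0.409) = +1.605 V and the balanced reaction transfers n = 2 electrons.
Balancing gives Pt²⁺(aq) + 2 Cr²⁺(aq) → Pt(s) + 2 Cr³⁺(aq); hence Q = [Cr³⁺(aq)]^2 / ([Pt²⁺(aq)]·[Cr²⁺(aq)]^2) = 4.69×10^6 (log Q = 6.671).
E = E° − (0.0591/n)·log Q = +1.605 − (0.0591/2)(6.671) = +1.41 V.

+1.41 V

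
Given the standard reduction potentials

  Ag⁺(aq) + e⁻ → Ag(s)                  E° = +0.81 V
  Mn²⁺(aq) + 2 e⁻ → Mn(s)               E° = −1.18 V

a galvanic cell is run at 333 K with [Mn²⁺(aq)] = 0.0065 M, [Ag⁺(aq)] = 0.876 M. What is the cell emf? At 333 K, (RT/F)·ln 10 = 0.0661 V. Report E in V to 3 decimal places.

+2.058 V

Since E°(Ag⁺/Ag) > E°(Mn²⁺/Mn), Ag⁺/Ag serves as the cathode.
E°cell = +0.81 − (−1.18) = +1.99 V, with n = 2 electrons transferred.
Balancing gives 2 Ag⁺(aq) + Mn(s) → 2 Ag(s) + Mn²⁺(aq); hence Q = [Mn²⁺(aq)] / [Ag⁺(aq)]^2 = 0.00847 (log Q = −2.072).
By the Nernst equation, E = +1.99 − (0.0661/2)·(−2.072) = +2.058 V.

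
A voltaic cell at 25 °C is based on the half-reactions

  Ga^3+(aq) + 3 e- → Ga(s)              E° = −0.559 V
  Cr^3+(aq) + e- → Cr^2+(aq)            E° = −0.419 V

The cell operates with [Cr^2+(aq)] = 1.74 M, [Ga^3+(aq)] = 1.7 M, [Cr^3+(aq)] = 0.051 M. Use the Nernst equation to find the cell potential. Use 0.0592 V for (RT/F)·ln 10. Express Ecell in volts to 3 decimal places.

+0.045 V

Since E°(Cr³⁺/Cr²⁺) > E°(Ga³⁺/Ga), Cr³⁺/Cr²⁺ serves as the cathode.
E°cell = −0.419 − (−0.559) = +0.140 V, with n = 3 electrons transferred.
For the overall reaction 3 Cr^3+(aq) + Ga(s) → 3 Cr^2+(aq) + Ga^3+(aq), Q = ([Cr^2+(aq)]^3·[Ga^3+(aq)]) / [Cr^3+(aq)]^3 = 6.75×10^4, giving log Q = 4.829.
E = E° − (0.0592/n)·log Q = +0.140 − (0.0592/3)(4.829) = +0.045 V.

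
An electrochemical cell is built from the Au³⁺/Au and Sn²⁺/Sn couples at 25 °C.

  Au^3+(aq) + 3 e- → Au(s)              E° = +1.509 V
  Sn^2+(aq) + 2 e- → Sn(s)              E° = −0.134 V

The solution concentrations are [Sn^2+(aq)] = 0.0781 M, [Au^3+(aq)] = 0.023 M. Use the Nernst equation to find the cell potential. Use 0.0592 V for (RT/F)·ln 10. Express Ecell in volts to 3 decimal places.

The Au³⁺/Au couple has the more positive E°, so it is the cathode; Sn²⁺/Sn is the anode.
The standard potential is +1.509 − (−0.134) = +1.643 V and the balanced reaction transfers n = 6 electrons.
Balancing gives 2 Au^3+(aq) + 3 Sn(s) → 2 Au(s) + 3 Sn^2+(aq); hence Q = [Sn^2+(aq)]^3 / [Au^3+(aq)]^2 = 0.901 (log Q = −0.046).
E = E° − (0.0592/n)·log Q = +1.643 − (0.0592/6)(−0.046) = +1.643 V.

+1.643 V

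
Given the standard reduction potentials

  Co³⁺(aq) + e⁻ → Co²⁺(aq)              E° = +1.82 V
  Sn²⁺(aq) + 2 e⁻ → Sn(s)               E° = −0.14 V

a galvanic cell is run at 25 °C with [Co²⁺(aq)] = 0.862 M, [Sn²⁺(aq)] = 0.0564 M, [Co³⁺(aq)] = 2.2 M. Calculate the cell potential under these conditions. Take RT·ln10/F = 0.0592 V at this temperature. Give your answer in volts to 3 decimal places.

The Co³⁺/Co²⁺ couple has the more positive E°, so it is the cathode; Sn²⁺/Sn is the anode.
E°cell = E°cat − E°an = +1.82 − (−0.14) = +1.96 V; n = 2.
For the overall reaction 2 Co³⁺(aq) + Sn(s) → 2 Co²⁺(aq) + Sn²⁺(aq), Q = ([Co²⁺(aq)]^2·[Sn²⁺(aq)]) / [Co³⁺(aq)]^2 = 0.00866, giving log Q = −2.063.
Applying E = E° − (RT ln10/nF)·log Q gives +1.96 − (0.0592/2)(−2.063) = +2.021 V.

+2.021 V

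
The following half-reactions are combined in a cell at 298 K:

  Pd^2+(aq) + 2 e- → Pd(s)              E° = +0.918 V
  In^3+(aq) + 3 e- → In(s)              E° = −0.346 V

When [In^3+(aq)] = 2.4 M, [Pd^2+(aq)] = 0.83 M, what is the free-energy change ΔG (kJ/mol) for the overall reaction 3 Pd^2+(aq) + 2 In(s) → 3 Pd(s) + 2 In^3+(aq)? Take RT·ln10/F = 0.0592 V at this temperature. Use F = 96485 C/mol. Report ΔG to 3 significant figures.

E°cell = +0.918 − (−0.346) = +1.264 V; the balanced reaction transfers n = 6 electrons.
Q = [In^3+(aq)]^2 / [Pd^2+(aq)]^3 = 10.1, so log Q = 1.003 and E = +1.264 − (0.0592/6)(1.003) = +1.2541 V.
Finally ΔG = −nFE = −(6)(96485 C/mol)(+1.2541 V) = −726 kJ/mol.

−726 kJ/mol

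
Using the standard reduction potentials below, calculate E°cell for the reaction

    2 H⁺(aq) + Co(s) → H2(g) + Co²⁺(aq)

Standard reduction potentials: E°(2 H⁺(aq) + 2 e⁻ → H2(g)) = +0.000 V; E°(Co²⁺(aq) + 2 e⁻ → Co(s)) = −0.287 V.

H⁺(aq) gains electrons, so the 2H⁺/H₂ couple is the cathode; the Co²⁺/Co couple is the anode.
E°cell = E°(cathode) − E°(anode) = +0.000 − (−0.287) = +0.287 V.

+0.287 V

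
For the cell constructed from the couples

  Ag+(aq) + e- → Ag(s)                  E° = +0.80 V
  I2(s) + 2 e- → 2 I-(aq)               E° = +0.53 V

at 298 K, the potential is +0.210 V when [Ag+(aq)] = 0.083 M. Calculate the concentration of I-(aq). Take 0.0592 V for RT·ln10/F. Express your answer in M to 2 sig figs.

1.2 M

Ag⁺/Ag is the cathode (higher E°); E°cell = +0.80 − (+0.53) = +0.27 V with n = 2.
From the Nernst equation, log Q = n(E° − E)/0.0592 = 2·(+0.27 − (+0.210))/0.0592 = 2.027.
Balancing electrons gives 2 Ag+(aq) + 2 I-(aq) → 2 Ag(s) + I2(s); thus Q = 1 / ([Ag+(aq)]^2·[I-(aq)]^2).
Solving for the unknown gives log [I-(aq)] = 0.067, so [I-(aq)] ≈ 1.2 M.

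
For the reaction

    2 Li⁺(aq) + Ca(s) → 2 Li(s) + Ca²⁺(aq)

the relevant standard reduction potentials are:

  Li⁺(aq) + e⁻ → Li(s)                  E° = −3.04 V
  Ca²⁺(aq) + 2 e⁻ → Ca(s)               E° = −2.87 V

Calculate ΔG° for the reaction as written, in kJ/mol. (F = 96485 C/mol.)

+32.8 kJ/mol

In the reaction as written Li⁺(aq) is reduced, so the Li⁺/Li couple is the cathode and Ca²⁺/Ca is the anode.
E°cell = −3.04 − (−2.87) = −0.17 V; balancing electrons gives n = 2.
ΔG° = −nFE°cell = −(2)(96485)(−0.17) J/mol = +32.8 kJ/mol.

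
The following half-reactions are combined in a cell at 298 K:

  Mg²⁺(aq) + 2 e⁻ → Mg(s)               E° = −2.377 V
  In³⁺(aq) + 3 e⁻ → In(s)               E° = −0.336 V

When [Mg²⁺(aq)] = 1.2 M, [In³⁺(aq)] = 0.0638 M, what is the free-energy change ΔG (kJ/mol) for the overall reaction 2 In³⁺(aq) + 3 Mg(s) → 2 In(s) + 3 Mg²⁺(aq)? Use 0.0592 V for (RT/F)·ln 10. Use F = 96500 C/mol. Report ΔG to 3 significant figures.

With In³⁺/In reduced at the cathode, E°cell = −0.336 − (−2.377) = +2.041 V and n = 6.
Q = [Mg²⁺(aq)]^3 / [In³⁺(aq)]^2 = 425, so log Q = 2.628 and E = +2.041 − (0.0592/6)(2.628) = +2.0151 V.
Finally ΔG = −nFE = −(6)(96500 C/mol)(+2.0151 V) = −1170 kJ/mol.

−1170 kJ/mol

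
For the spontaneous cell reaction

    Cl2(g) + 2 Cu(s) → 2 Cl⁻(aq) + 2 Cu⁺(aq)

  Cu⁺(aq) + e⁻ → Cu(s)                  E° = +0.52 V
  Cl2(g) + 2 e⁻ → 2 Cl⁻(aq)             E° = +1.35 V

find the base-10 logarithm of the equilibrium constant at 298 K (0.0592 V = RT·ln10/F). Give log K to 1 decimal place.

log K = 28.0

The Cl₂/Cl⁻ couple is reduced (cathode); E°cell = +1.35 − (+0.52) = +0.83 V with n = 2.
At equilibrium E = 0, so log K = nE°cell / 0.0592 = (2)(+0.83) / 0.0592 = 28.0.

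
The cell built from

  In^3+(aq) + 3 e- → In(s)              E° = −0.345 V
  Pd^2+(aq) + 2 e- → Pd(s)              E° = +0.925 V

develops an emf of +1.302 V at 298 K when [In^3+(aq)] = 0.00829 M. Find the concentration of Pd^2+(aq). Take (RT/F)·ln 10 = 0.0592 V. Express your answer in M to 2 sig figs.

0.49 M

With Pd²⁺/Pd at the cathode and In³⁺/In at the anode, E°cell = +0.925 − (−0.345) = +1.270 V (n = 6).
Since E = E° − (0.0592/n)·log Q, log Q = n(E° − E)/0.0592 = −3.243.
The balanced reaction is 3 Pd^2+(aq) + 2 In(s) → 3 Pd(s) + 2 In^3+(aq), so Q = [In^3+(aq)]^2 / [Pd^2+(aq)]^3.
Isolating [Pd^2+(aq)] in Q = 10^{−3.243} yields log [Pd^2+(aq)] = −0.307, i.e. 0.49 M.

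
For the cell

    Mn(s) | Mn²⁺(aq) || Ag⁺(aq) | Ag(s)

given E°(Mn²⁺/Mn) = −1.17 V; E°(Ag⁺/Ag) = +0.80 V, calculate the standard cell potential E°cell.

By convention the left-hand electrode in cell notation is the anode (oxidation) and the right-hand electrode is the cathode (reduction).
E°cell = E°(right) − E°(left) = +0.80 − (−1.17) = +1.97 V.

+1.97 V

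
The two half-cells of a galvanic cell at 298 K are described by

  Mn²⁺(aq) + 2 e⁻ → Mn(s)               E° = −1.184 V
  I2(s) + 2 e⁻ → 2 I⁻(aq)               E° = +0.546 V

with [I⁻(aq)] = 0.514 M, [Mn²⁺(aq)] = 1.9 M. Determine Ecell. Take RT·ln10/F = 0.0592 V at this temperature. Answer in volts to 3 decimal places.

I₂/I⁻ is reduced (cathode, E° = +0.546 V) and Mn²⁺/Mn is oxidized (anode).
The standard potential is +0.546 − (−1.184) = +1.730 V and the balanced reaction transfers n = 2 electrons.
The balanced reaction is I2(s) + Mn(s) → 2 I⁻(aq) + Mn²⁺(aq), so Q = [I⁻(aq)]^2·[Mn²⁺(aq)] = 0.502 and log Q = −0.299.
By the Nernst equation, E = +1.730 − (0.0592/2)·(−0.299) = +1.739 V.

+1.739 V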